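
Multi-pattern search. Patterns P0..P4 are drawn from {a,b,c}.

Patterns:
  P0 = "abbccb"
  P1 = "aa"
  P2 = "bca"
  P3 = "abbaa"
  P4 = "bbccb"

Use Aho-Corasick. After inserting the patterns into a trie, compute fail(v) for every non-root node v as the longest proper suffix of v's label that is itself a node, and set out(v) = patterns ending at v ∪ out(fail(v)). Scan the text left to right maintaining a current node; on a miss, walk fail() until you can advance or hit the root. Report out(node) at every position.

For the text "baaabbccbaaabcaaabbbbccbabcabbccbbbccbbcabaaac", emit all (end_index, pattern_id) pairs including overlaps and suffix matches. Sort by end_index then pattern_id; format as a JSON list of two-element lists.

Construct AC machine:
Trie (insert patterns):
  n0 'ε': a→1 b→8
  n1 'a': a→7 b→2
  n2 'ab': b→3
  n3 'abb': a→11 c→4
  n4 'abbc': c→5
  n5 'abbcc': b→6
  n6 'abbccb': ·  [P0 ends]
  n7 'aa': ·  [P1 ends]
  n8 'b': b→13 c→9
  n9 'bc': a→10
  n10 'bca': ·  [P2 ends]
  n11 'abba': a→12
  n12 'abbaa': ·  [P3 ends]
  n13 'bb': c→14
  n14 'bbc': c→15
  n15 'bbcc': b→16
  n16 'bbccb': ·  [P4 ends]

Failure links (BFS by depth):
  n1('a'): parent n0 fail=0; on 'a' 0 → fail=0;  out ∅∪∅=∅
  n8('b'): parent n0 fail=0; on 'b' 0 → fail=0;  out ∅∪∅=∅
  n2('ab'): parent n1 fail=0; on 'b' 0 → fail=8;  out ∅∪∅=∅
  n7('aa'): parent n1 fail=0; on 'a' 0 → fail=1;  out {1}∪∅={1}
  n9('bc'): parent n8 fail=0; on 'c' 0 → fail=0;  out ∅∪∅=∅
  n13('bb'): parent n8 fail=0; on 'b' 0 → fail=8;  out ∅∪∅=∅
  n3('abb'): parent n2 fail=8; on 'b' 8 → fail=13;  out ∅∪∅=∅
  n10('bca'): parent n9 fail=0; on 'a' 0 → fail=1;  out {2}∪∅={2}
  n14('bbc'): parent n13 fail=8; on 'c' 8 → fail=9;  out ∅∪∅=∅
  n4('abbc'): parent n3 fail=13; on 'c' 13 → fail=14;  out ∅∪∅=∅
  n11('abba'): parent n3 fail=13; on 'a' 13→8→0 → fail=1;  out ∅∪∅=∅
  n15('bbcc'): parent n14 fail=9; on 'c' 9→0 → fail=0;  out ∅∪∅=∅
  n5('abbcc'): parent n4 fail=14; on 'c' 14 → fail=15;  out ∅∪∅=∅
  n12('abbaa'): parent n11 fail=1; on 'a' 1 → fail=7;  out {3}∪{1}={1,3}
  n16('bbccb'): parent n15 fail=0; on 'b' 0 → fail=8;  out {4}∪∅={4}
  n6('abbccb'): parent n5 fail=15; on 'b' 15 → fail=16;  out {0}∪{4}={0,4}

Run:
i=0 'b': node 0→8
i=1 'a': node 8→1 (fail-walked)
i=2 'a': node 1→7  emit P1@[1:2]
i=3 'a': node 7→7 (fail-walked)  emit P1@[2:3]
i=4 'b': node 7→2 (fail-walked)
i=5 'b': node 2→3
i=6 'c': node 3→4
i=7 'c': node 4→5
i=8 'b': node 5→6  emit P0@[3:8],P4@[4:8]
i=9 'a': node 6→1 (fail-walked)
i=10 'a': node 1→7  emit P1@[9:10]
i=11 'a': node 7→7 (fail-walked)  emit P1@[10:11]
i=12 'b': node 7→2 (fail-walked)
i=13 'c': node 2→9 (fail-walked)
i=14 'a': node 9→10  emit P2@[12:14]
i=15 'a': node 10→7 (fail-walked)  emit P1@[14:15]
i=16 'a': node 7→7 (fail-walked)  emit P1@[15:16]
i=17 'b': node 7→2 (fail-walked)
i=18 'b': node 2→3
i=19 'b': node 3→13 (fail-walked)
i=20 'b': node 13→13 (fail-walked)
i=21 'c': node 13→14
i=22 'c': node 14→15
i=23 'b': node 15→16  emit P4@[19:23]
i=24 'a': node 16→1 (fail-walked)
i=25 'b': node 1→2
i=26 'c': node 2→9 (fail-walked)
i=27 'a': node 9→10  emit P2@[25:27]
i=28 'b': node 10→2 (fail-walked)
i=29 'b': node 2→3
i=30 'c': node 3→4
i=31 'c': node 4→5
i=32 'b': node 5→6  emit P0@[27:32],P4@[28:32]
i=33 'b': node 6→13 (fail-walked)
i=34 'b': node 13→13 (fail-walked)
i=35 'c': node 13→14
i=36 'c': node 14→15
i=37 'b': node 15→16  emit P4@[33:37]
i=38 'b': node 16→13 (fail-walked)
i=39 'c': node 13→14
i=40 'a': node 14→10 (fail-walked)  emit P2@[38:40]
i=41 'b': node 10→2 (fail-walked)
i=42 'a': node 2→1 (fail-walked)
i=43 'a': node 1→7  emit P1@[42:43]
i=44 'a': node 7→7 (fail-walked)  emit P1@[43:44]
i=45 'c': node 7→0 (fail-walked)

Result: [[2,1],[3,1],[8,0],[8,4],[10,1],[11,1],[14,2],[15,1],[16,1],[23,4],[27,2],[32,0],[32,4],[37,4],[40,2],[43,1],[44,1]]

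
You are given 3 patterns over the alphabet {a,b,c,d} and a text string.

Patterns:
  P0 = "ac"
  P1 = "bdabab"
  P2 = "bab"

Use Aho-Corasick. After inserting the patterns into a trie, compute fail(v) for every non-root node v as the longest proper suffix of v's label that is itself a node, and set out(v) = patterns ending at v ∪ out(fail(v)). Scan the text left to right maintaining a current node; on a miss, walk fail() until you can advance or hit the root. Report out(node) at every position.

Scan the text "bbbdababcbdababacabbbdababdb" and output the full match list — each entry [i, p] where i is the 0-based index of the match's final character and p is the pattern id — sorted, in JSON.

Construct AC machine:
Trie nodes:
  n0 'ε': a→1 b→3
  n1 'a': c→2
  n2 'ac': ·  ←P0
  n3 'b': a→9 d→4
  n4 'bd': a→5
  n5 'bda': b→6
  n6 'bdab': a→7
  n7 'bdaba': b→8
  n8 'bdabab': ·  ←P1
  n9 'ba': b→10
  n10 'bab': ·  ←P2

BFS fail/out derivation:
  fail(1) 'a': from fail(0)=0 chase 'a': 0 ⇒ 0;  out=∅∪out(0)=∅
  fail(3) 'b': from fail(0)=0 chase 'b': 0 ⇒ 0;  out=∅∪out(0)=∅
  fail(2) 'ac': from fail(1)=0 chase 'c': 0 ⇒ 0;  out={0}∪out(0)={0}
  fail(4) 'bd': from fail(3)=0 chase 'd': 0 ⇒ 0;  out=∅∪out(0)=∅
  fail(9) 'ba': from fail(3)=0 chase 'a': 0 ⇒ 1;  out=∅∪out(1)=∅
  fail(5) 'bda': from fail(4)=0 chase 'a': 0 ⇒ 1;  out=∅∪out(1)=∅
  fail(10) 'bab': from fail(9)=1 chase 'b': 1→0 ⇒ 3;  out={2}∪out(3)={2}
  fail(6) 'bdab': from fail(5)=1 chase 'b': 1→0 ⇒ 3;  out=∅∪out(3)=∅
  fail(7) 'bdaba': from fail(6)=3 chase 'a': 3 ⇒ 9;  out=∅∪out(9)=∅
  fail(8) 'bdabab': from fail(7)=9 chase 'b': 9 ⇒ 10;  out={1}∪out(10)={1,2}

Scan:
pos 0 'b': at 3
pos 1 'b': at 3 (via fail)
pos 2 'b': at 3 (via fail)
pos 3 'd': at 4
pos 4 'a': at 5
pos 5 'b': at 6
pos 6 'a': at 7
pos 7 'b': at 8  ** P1@[2:7],P2@[5:7]
pos 8 'c': at 0 (via fail)
pos 9 'b': at 3
pos 10 'd': at 4
pos 11 'a': at 5
pos 12 'b': at 6
pos 13 'a': at 7
pos 14 'b': at 8  ** P1@[9:14],P2@[12:14]
pos 15 'a': at 9 (via fail)
pos 16 'c': at 2 (via fail)  ** P0@[15:16]
pos 17 'a': at 1 (via fail)
pos 18 'b': at 3 (via fail)
pos 19 'b': at 3 (via fail)
pos 20 'b': at 3 (via fail)
pos 21 'd': at 4
pos 22 'a': at 5
pos 23 'b': at 6
pos 24 'a': at 7
pos 25 'b': at 8  ** P1@[20:25],P2@[23:25]
pos 26 'd': at 4 (via fail)
pos 27 'b': at 3 (via fail)

Matches: [[7,1],[7,2],[14,1],[14,2],[16,0],[25,1],[25,2]]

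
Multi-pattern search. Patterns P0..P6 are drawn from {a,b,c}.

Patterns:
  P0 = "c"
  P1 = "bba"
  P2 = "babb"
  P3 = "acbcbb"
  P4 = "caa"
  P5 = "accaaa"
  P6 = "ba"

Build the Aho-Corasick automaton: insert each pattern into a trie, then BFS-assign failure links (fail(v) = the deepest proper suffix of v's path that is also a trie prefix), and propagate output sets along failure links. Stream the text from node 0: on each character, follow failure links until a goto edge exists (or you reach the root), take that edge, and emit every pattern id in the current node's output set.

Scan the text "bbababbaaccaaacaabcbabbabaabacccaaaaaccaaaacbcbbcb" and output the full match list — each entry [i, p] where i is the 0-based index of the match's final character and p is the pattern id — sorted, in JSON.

Build:
Trie (insert patterns):
  n0 'ε': a→8 b→2 c→1
  n1 'c': a→14  [P0 ends]
  n2 'b': a→5 b→3
  n3 'bb': a→4
  n4 'bba': ·  [P1 ends]
  n5 'ba': b→6  [P6 ends]
  n6 'bab': b→7
  n7 'babb': ·  [P2 ends]
  n8 'a': c→9
  n9 'ac': b→10 c→16
  n10 'acb': c→11
  n11 'acbc': b→12
  n12 'acbcb': b→13
  n13 'acbcbb': ·  [P3 ends]
  n14 'ca': a→15
  n15 'caa': ·  [P4 ends]
  n16 'acc': a→17
  n17 'acca': a→18
  n18 'accaa': a→19
  n19 'accaaa': ·  [P5 ends]

Failure links (BFS by depth):
  n1('c'): parent n0 fail=0; on 'c' 0 → fail=0;  out {0}∪∅={0}
  n2('b'): parent n0 fail=0; on 'b' 0 → fail=0;  out ∅∪∅=∅
  n8('a'): parent n0 fail=0; on 'a' 0 → fail=0;  out ∅∪∅=∅
  n3('bb'): parent n2 fail=0; on 'b' 0 → fail=2;  out ∅∪∅=∅
  n5('ba'): parent n2 fail=0; on 'a' 0 → fail=8;  out {6}∪∅={6}
  n9('ac'): parent n8 fail=0; on 'c' 0 → fail=1;  out ∅∪{0}={0}
  n14('ca'): parent n1 fail=0; on 'a' 0 → fail=8;  out ∅∪∅=∅
  n4('bba'): parent n3 fail=2; on 'a' 2 → fail=5;  out {1}∪{6}={1,6}
  n6('bab'): parent n5 fail=8; on 'b' 8→0 → fail=2;  out ∅∪∅=∅
  n10('acb'): parent n9 fail=1; on 'b' 1→0 → fail=2;  out ∅∪∅=∅
  n15('caa'): parent n14 fail=8; on 'a' 8→0 → fail=8;  out {4}∪∅={4}
  n16('acc'): parent n9 fail=1; on 'c' 1→0 → fail=1;  out ∅∪{0}={0}
  n7('babb'): parent n6 fail=2; on 'b' 2 → fail=3;  out {2}∪∅={2}
  n11('acbc'): parent n10 fail=2; on 'c' 2→0 → fail=1;  out ∅∪{0}={0}
  n17('acca'): parent n16 fail=1; on 'a' 1 → fail=14;  out ∅∪∅=∅
  n12('acbcb'): parent n11 fail=1; on 'b' 1→0 → fail=2;  out ∅∪∅=∅
  n18('accaa'): parent n17 fail=14; on 'a' 14 → fail=15;  out ∅∪{4}={4}
  n13('acbcbb'): parent n12 fail=2; on 'b' 2 → fail=3;  out {3}∪∅={3}
  n19('accaaa'): parent n18 fail=15; on 'a' 15→8→0 → fail=8;  out {5}∪∅={5}

Scan:
pos 0 'b': at 2
pos 1 'b': at 3
pos 2 'a': at 4  → match P1@[0:2],P6@[1:2]
pos 3 'b': at 6 ·f
pos 4 'a': at 5 ·f  → match P6@[3:4]
pos 5 'b': at 6
pos 6 'b': at 7  → match P2@[3:6]
pos 7 'a': at 4 ·f  → match P1@[5:7],P6@[6:7]
pos 8 'a': at 8 ·f
pos 9 'c': at 9  → match P0@[9:9]
pos 10 'c': at 16  → match P0@[10:10]
pos 11 'a': at 17
pos 12 'a': at 18  → match P4@[10:12]
pos 13 'a': at 19  → match P5@[8:13]
pos 14 'c': at 9 ·f  → match P0@[14:14]
pos 15 'a': at 14 ·f
pos 16 'a': at 15  → match P4@[14:16]
pos 17 'b': at 2 ·f
pos 18 'c': at 1 ·f  → match P0@[18:18]
pos 19 'b': at 2 ·f
pos 20 'a': at 5  → match P6@[19:20]
pos 21 'b': at 6
pos 22 'b': at 7  → match P2@[19:22]
pos 23 'a': at 4 ·f  → match P1@[21:23],P6@[22:23]
pos 24 'b': at 6 ·f
pos 25 'a': at 5 ·f  → match P6@[24:25]
pos 26 'a': at 8 ·f
pos 27 'b': at 2 ·f
pos 28 'a': at 5  → match P6@[27:28]
pos 29 'c': at 9 ·f  → match P0@[29:29]
pos 30 'c': at 16  → match P0@[30:30]
pos 31 'c': at 1 ·f  → match P0@[31:31]
pos 32 'a': at 14
pos 33 'a': at 15  → match P4@[31:33]
pos 34 'a': at 8 ·f
pos 35 'a': at 8 ·f
pos 36 'a': at 8 ·f
pos 37 'c': at 9  → match P0@[37:37]
pos 38 'c': at 16  → match P0@[38:38]
pos 39 'a': at 17
pos 40 'a': at 18  → match P4@[38:40]
pos 41 'a': at 19  → match P5@[36:41]
pos 42 'a': at 8 ·f
pos 43 'c': at 9  → match P0@[43:43]
pos 44 'b': at 10
pos 45 'c': at 11  → match P0@[45:45]
pos 46 'b': at 12
pos 47 'b': at 13  → match P3@[42:47]
pos 48 'c': at 1 ·f  → match P0@[48:48]
pos 49 'b': at 2 ·f

Result: [[2,1],[2,6],[4,6],[6,2],[7,1],[7,6],[9,0],[10,0],[12,4],[13,5],[14,0],[16,4],[18,0],[20,6],[22,2],[23,1],[23,6],[25,6],[28,6],[29,0],[30,0],[31,0],[33,4],[37,0],[38,0],[40,4],[41,5],[43,0],[45,0],[47,3],[48,0]]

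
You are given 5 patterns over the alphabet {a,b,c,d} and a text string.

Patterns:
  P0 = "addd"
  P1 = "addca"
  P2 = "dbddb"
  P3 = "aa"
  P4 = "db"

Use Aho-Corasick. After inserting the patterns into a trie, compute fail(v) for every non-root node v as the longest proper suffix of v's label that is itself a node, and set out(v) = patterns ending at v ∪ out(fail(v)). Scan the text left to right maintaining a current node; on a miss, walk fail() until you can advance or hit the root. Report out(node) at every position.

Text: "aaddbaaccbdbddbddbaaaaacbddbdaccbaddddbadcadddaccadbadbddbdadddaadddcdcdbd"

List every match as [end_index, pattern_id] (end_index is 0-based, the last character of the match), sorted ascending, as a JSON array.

Construct AC machine:
Trie (insert patterns):
  0='ε' goto a→1 d→7
  1='a' goto a→12 d→2
  2='ad' goto d→3
  3='add' goto c→5 d→4
  4='addd' goto ·  [P0 ends]
  5='addc' goto a→6
  6='addca' goto ·  [P1 ends]
  7='d' goto b→8
  8='db' goto d→9  [P4 ends]
  9='dbd' goto d→10
  10='dbdd' goto b→11
  11='dbddb' goto ·  [P2 ends]
  12='aa' goto ·  [P3 ends]

BFS fail/out derivation:
  fail(1) 'a': from fail(0)=0 chase 'a': 0 ⇒ 0;  out=∅∪out(0)=∅
  fail(7) 'd': from fail(0)=0 chase 'd': 0 ⇒ 0;  out=∅∪out(0)=∅
  fail(2) 'ad': from fail(1)=0 chase 'd': 0 ⇒ 7;  out=∅∪out(7)=∅
  fail(8) 'db': from fail(7)=0 chase 'b': 0 ⇒ 0;  out={4}∪out(0)={4}
  fail(12) 'aa': from fail(1)=0 chase 'a': 0 ⇒ 1;  out={3}∪out(1)={3}
  fail(3) 'add': from fail(2)=7 chase 'd': 7→0 ⇒ 7;  out=∅∪out(7)=∅
  fail(9) 'dbd': from fail(8)=0 chase 'd': 0 ⇒ 7;  out=∅∪out(7)=∅
  fail(4) 'addd': from fail(3)=7 chase 'd': 7→0 ⇒ 7;  out={0}∪out(7)={0}
  fail(5) 'addc': from fail(3)=7 chase 'c': 7→0 ⇒ 0;  out=∅∪out(0)=∅
  fail(10) 'dbdd': from fail(9)=7 chase 'd': 7→0 ⇒ 7;  out=∅∪out(7)=∅
  fail(6) 'addca': from fail(5)=0 chase 'a': 0 ⇒ 1;  out={1}∪out(1)={1}
  fail(11) 'dbddb': from fail(10)=7 chase 'b': 7 ⇒ 8;  out={2}∪out(8)={2,4}

Run:
i=0 'a': node 0→1
i=1 'a': node 1→12  → match P3@[0:1]
i=2 'd': node 12→2 ·f
i=3 'd': node 2→3
i=4 'b': node 3→8 ·f  → match P4@[3:4]
i=5 'a': node 8→1 ·f
i=6 'a': node 1→12  → match P3@[5:6]
i=7 'c': node 12→0 ·f
i=8 'c': node 0→0
i=9 'b': node 0→0
i=10 'd': node 0→7
i=11 'b': node 7→8  → match P4@[10:11]
i=12 'd': node 8→9
i=13 'd': node 9→10
i=14 'b': node 10→11  → match P2@[10:14],P4@[13:14]
i=15 'd': node 11→9 ·f
i=16 'd': node 9→10
i=17 'b': node 10→11  → match P2@[13:17],P4@[16:17]
i=18 'a': node 11→1 ·f
i=19 'a': node 1→12  → match P3@[18:19]
i=20 'a': node 12→12 ·f  → match P3@[19:20]
i=21 'a': node 12→12 ·f  → match P3@[20:21]
i=22 'a': node 12→12 ·f  → match P3@[21:22]
i=23 'c': node 12→0 ·f
i=24 'b': node 0→0
i=25 'd': node 0→7
i=26 'd': node 7→7 ·f
i=27 'b': node 7→8  → match P4@[26:27]
i=28 'd': node 8→9
i=29 'a': node 9→1 ·f
i=30 'c': node 1→0 ·f
i=31 'c': node 0→0
i=32 'b': node 0→0
i=33 'a': node 0→1
i=34 'd': node 1→2
i=35 'd': node 2→3
i=36 'd': node 3→4  → match P0@[33:36]
i=37 'd': node 4→7 ·f
i=38 'b': node 7→8  → match P4@[37:38]
i=39 'a': node 8→1 ·f
i=40 'd': node 1→2
i=41 'c': node 2→0 ·f
i=42 'a': node 0→1
i=43 'd': node 1→2
i=44 'd': node 2→3
i=45 'd': node 3→4  → match P0@[42:45]
i=46 'a': node 4→1 ·f
i=47 'c': node 1→0 ·f
i=48 'c': node 0→0
i=49 'a': node 0→1
i=50 'd': node 1→2
i=51 'b': node 2→8 ·f  → match P4@[50:51]
i=52 'a': node 8→1 ·f
i=53 'd': node 1→2
i=54 'b': node 2→8 ·f  → match P4@[53:54]
i=55 'd': node 8→9
i=56 'd': node 9→10
i=57 'b': node 10→11  → match P2@[53:57],P4@[56:57]
i=58 'd': node 11→9 ·f
i=59 'a': node 9→1 ·f
i=60 'd': node 1→2
i=61 'd': node 2→3
i=62 'd': node 3→4  → match P0@[59:62]
i=63 'a': node 4→1 ·f
i=64 'a': node 1→12  → match P3@[63:64]
i=65 'd': node 12→2 ·f
i=66 'd': node 2→3
i=67 'd': node 3→4  → match P0@[64:67]
i=68 'c': node 4→0 ·f
i=69 'd': node 0→7
i=70 'c': node 7→0 ·f
i=71 'd': node 0→7
i=72 'b': node 7→8  → match P4@[71:72]
i=73 'd': node 8→9

All matches (sorted): [[1,3],[4,4],[6,3],[11,4],[14,2],[14,4],[17,2],[17,4],[19,3],[20,3],[21,3],[22,3],[27,4],[36,0],[38,4],[45,0],[51,4],[54,4],[57,2],[57,4],[62,0],[64,3],[67,0],[72,4]]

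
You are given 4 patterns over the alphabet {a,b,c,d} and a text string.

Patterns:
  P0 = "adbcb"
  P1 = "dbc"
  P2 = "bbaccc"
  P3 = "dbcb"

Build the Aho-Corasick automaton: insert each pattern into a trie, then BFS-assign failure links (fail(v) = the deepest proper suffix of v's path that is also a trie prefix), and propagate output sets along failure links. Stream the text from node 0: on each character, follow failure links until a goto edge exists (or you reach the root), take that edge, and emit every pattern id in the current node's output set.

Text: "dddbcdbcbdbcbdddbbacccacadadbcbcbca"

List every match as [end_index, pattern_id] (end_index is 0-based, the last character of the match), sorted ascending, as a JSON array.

Construct AC machine:
Trie (insert patterns):
  n0 'ε': a→1 b→9 d→6
  n1 'a': d→2
  n2 'ad': b→3
  n3 'adb': c→4
  n4 'adbc': b→5
  n5 'adbcb': ·  [P0 ends]
  n6 'd': b→7
  n7 'db': c→8
  n8 'dbc': b→15  [P1 ends]
  n9 'b': b→10
  n10 'bb': a→11
  n11 'bba': c→12
  n12 'bbac': c→13
  n13 'bbacc': c→14
  n14 'bbaccc': ·  [P2 ends]
  n15 'dbcb': ·  [P3 ends]

Failure links (BFS by depth):
  n1('a'): parent n0 fail=0; on 'a' 0 → fail=0;  out ∅∪∅=∅
  n6('d'): parent n0 fail=0; on 'd' 0 → fail=0;  out ∅∪∅=∅
  n9('b'): parent n0 fail=0; on 'b' 0 → fail=0;  out ∅∪∅=∅
  n2('ad'): parent n1 fail=0; on 'd' 0 → fail=6;  out ∅∪∅=∅
  n7('db'): parent n6 fail=0; on 'b' 0 → fail=9;  out ∅∪∅=∅
  n10('bb'): parent n9 fail=0; on 'b' 0 → fail=9;  out ∅∪∅=∅
  n3('adb'): parent n2 fail=6; on 'b' 6 → fail=7;  out ∅∪∅=∅
  n8('dbc'): parent n7 fail=9; on 'c' 9→0 → fail=0;  out {1}∪∅={1}
  n11('bba'): parent n10 fail=9; on 'a' 9→0 → fail=1;  out ∅∪∅=∅
  n4('adbc'): parent n3 fail=7; on 'c' 7 → fail=8;  out ∅∪{1}={1}
  n12('bbac'): parent n11 fail=1; on 'c' 1→0 → fail=0;  out ∅∪∅=∅
  n15('dbcb'): parent n8 fail=0; on 'b' 0 → fail=9;  out {3}∪∅={3}
  n5('adbcb'): parent n4 fail=8; on 'b' 8 → fail=15;  out {0}∪{3}={0,3}
  n13('bbacc'): parent n12 fail=0; on 'c' 0 → fail=0;  out ∅∪∅=∅
  n14('bbaccc'): parent n13 fail=0; on 'c' 0 → fail=0;  out {2}∪∅={2}

Text stream:
i=0 'd': node 0→6
i=1 'd': node 6→6 (via fail)
i=2 'd': node 6→6 (via fail)
i=3 'b': node 6→7
i=4 'c': node 7→8  ** P1@[2:4]
i=5 'd': node 8→6 (via fail)
i=6 'b': node 6→7
i=7 'c': node 7→8  ** P1@[5:7]
i=8 'b': node 8→15  ** P3@[5:8]
i=9 'd': node 15→6 (via fail)
i=10 'b': node 6→7
i=11 'c': node 7→8  ** P1@[9:11]
i=12 'b': node 8→15  ** P3@[9:12]
i=13 'd': node 15→6 (via fail)
i=14 'd': node 6→6 (via fail)
i=15 'd': node 6→6 (via fail)
i=16 'b': node 6→7
i=17 'b': node 7→10 (via fail)
i=18 'a': node 10→11
i=19 'c': node 11→12
i=20 'c': node 12→13
i=21 'c': node 13→14  ** P2@[16:21]
i=22 'a': node 14→1 (via fail)
i=23 'c': node 1→0 (via fail)
i=24 'a': node 0→1
i=25 'd': node 1→2
i=26 'a': node 2→1 (via fail)
i=27 'd': node 1→2
i=28 'b': node 2→3
i=29 'c': node 3→4  ** P1@[27:29]
i=30 'b': node 4→5  ** P0@[26:30],P3@[27:30]
i=31 'c': node 5→0 (via fail)
i=32 'b': node 0→9
i=33 'c': node 9→0 (via fail)
i=34 'a': node 0→1

All matches (sorted): [[4,1],[7,1],[8,3],[11,1],[12,3],[21,2],[29,1],[30,0],[30,3]]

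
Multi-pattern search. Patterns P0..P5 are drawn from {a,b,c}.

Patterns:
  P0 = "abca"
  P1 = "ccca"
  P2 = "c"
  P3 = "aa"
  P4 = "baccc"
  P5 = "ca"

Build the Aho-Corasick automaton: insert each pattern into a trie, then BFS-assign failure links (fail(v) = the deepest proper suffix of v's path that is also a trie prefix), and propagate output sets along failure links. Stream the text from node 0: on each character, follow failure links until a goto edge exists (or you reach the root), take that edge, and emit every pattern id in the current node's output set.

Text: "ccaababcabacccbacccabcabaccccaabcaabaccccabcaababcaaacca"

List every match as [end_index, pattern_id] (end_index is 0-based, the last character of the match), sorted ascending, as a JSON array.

Construct AC machine:
Trie (insert patterns):
  0='ε' goto a→1 b→10 c→5
  1='a' goto a→9 b→2
  2='ab' goto c→3
  3='abc' goto a→4
  4='abca' goto ·  ←P0
  5='c' goto a→15 c→6  ←P2
  6='cc' goto c→7
  7='ccc' goto a→8
  8='ccca' goto ·  ←P1
  9='aa' goto ·  ←P3
  10='b' goto a→11
  11='ba' goto c→12
  12='bac' goto c→13
  13='bacc' goto c→14
  14='baccc' goto ·  ←P4
  15='ca' goto ·  ←P5

BFS fail/out derivation:
  fail(1) 'a': from fail(0)=0 chase 'a': 0 ⇒ 0;  out=∅∪out(0)=∅
  fail(5) 'c': from fail(0)=0 chase 'c': 0 ⇒ 0;  out={2}∪out(0)={2}
  fail(10) 'b': from fail(0)=0 chase 'b': 0 ⇒ 0;  out=∅∪out(0)=∅
  fail(2) 'ab': from fail(1)=0 chase 'b': 0 ⇒ 10;  out=∅∪out(10)=∅
  fail(6) 'cc': from fail(5)=0 chase 'c': 0 ⇒ 5;  out=∅∪out(5)={2}
  fail(9) 'aa': from fail(1)=0 chase 'a': 0 ⇒ 1;  out={3}∪out(1)={3}
  fail(11) 'ba': from fail(10)=0 chase 'a': 0 ⇒ 1;  out=∅∪out(1)=∅
  fail(15) 'ca': from fail(5)=0 chase 'a': 0 ⇒ 1;  out={5}∪out(1)={5}
  fail(3) 'abc': from fail(2)=10 chase 'c': 10→0 ⇒ 5;  out=∅∪out(5)={2}
  fail(7) 'ccc': from fail(6)=5 chase 'c': 5 ⇒ 6;  out=∅∪out(6)={2}
  fail(12) 'bac': from fail(11)=1 chase 'c': 1→0 ⇒ 5;  out=∅∪out(5)={2}
  fail(4) 'abca': from fail(3)=5 chase 'a': 5 ⇒ 15;  out={0}∪out(15)={0,5}
  fail(8) 'ccca': from fail(7)=6 chase 'a': 6→5 ⇒ 15;  out={1}∪out(15)={1,5}
  fail(13) 'bacc': from fail(12)=5 chase 'c': 5 ⇒ 6;  out=∅∪out(6)={2}
  fail(14) 'baccc': from fail(13)=6 chase 'c': 6 ⇒ 7;  out={4}∪out(7)={2,4}

Run:
[0] read 'c'  n0⇒n5  ** P2@[0:0]
[1] read 'c'  n5⇒n6  ** P2@[1:1]
[2] read 'a'  n6⇒n15 (via fail)  ** P5@[1:2]
[3] read 'a'  n15⇒n9 (via fail)  ** P3@[2:3]
[4] read 'b'  n9⇒n2 (via fail)
[5] read 'a'  n2⇒n11 (via fail)
[6] read 'b'  n11⇒n2 (via fail)
[7] read 'c'  n2⇒n3  ** P2@[7:7]
[8] read 'a'  n3⇒n4  ** P0@[5:8],P5@[7:8]
[9] read 'b'  n4⇒n2 (via fail)
[10] read 'a'  n2⇒n11 (via fail)
[11] read 'c'  n11⇒n12  ** P2@[11:11]
[12] read 'c'  n12⇒n13  ** P2@[12:12]
[13] read 'c'  n13⇒n14  ** P2@[13:13],P4@[9:13]
[14] read 'b'  n14⇒n10 (via fail)
[15] read 'a'  n10⇒n11
[16] read 'c'  n11⇒n12  ** P2@[16:16]
[17] read 'c'  n12⇒n13  ** P2@[17:17]
[18] read 'c'  n13⇒n14  ** P2@[18:18],P4@[14:18]
[19] read 'a'  n14⇒n8 (via fail)  ** P1@[16:19],P5@[18:19]
[20] read 'b'  n8⇒n2 (via fail)
[21] read 'c'  n2⇒n3  ** P2@[21:21]
[22] read 'a'  n3⇒n4  ** P0@[19:22],P5@[21:22]
[23] read 'b'  n4⇒n2 (via fail)
[24] read 'a'  n2⇒n11 (via fail)
[25] read 'c'  n11⇒n12  ** P2@[25:25]
[26] read 'c'  n12⇒n13  ** P2@[26:26]
[27] read 'c'  n13⇒n14  ** P2@[27:27],P4@[23:27]
[28] read 'c'  n14⇒n7 (via fail)  ** P2@[28:28]
[29] read 'a'  n7⇒n8  ** P1@[26:29],P5@[28:29]
[30] read 'a'  n8⇒n9 (via fail)  ** P3@[29:30]
[31] read 'b'  n9⇒n2 (via fail)
[32] read 'c'  n2⇒n3  ** P2@[32:32]
[33] read 'a'  n3⇒n4  ** P0@[30:33],P5@[32:33]
[34] read 'a'  n4⇒n9 (via fail)  ** P3@[33:34]
[35] read 'b'  n9⇒n2 (via fail)
[36] read 'a'  n2⇒n11 (via fail)
[37] read 'c'  n11⇒n12  ** P2@[37:37]
[38] read 'c'  n12⇒n13  ** P2@[38:38]
[39] read 'c'  n13⇒n14  ** P2@[39:39],P4@[35:39]
[40] read 'c'  n14⇒n7 (via fail)  ** P2@[40:40]
[41] read 'a'  n7⇒n8  ** P1@[38:41],P5@[40:41]
[42] read 'b'  n8⇒n2 (via fail)
[43] read 'c'  n2⇒n3  ** P2@[43:43]
[44] read 'a'  n3⇒n4  ** P0@[41:44],P5@[43:44]
[45] read 'a'  n4⇒n9 (via fail)  ** P3@[44:45]
[46] read 'b'  n9⇒n2 (via fail)
[47] read 'a'  n2⇒n11 (via fail)
[48] read 'b'  n11⇒n2 (via fail)
[49] read 'c'  n2⇒n3  ** P2@[49:49]
[50] read 'a'  n3⇒n4  ** P0@[47:50],P5@[49:50]
[51] read 'a'  n4⇒n9 (via fail)  ** P3@[50:51]
[52] read 'a'  n9⇒n9 (via fail)  ** P3@[51:52]
[53] read 'c'  n9⇒n5 (via fail)  ** P2@[53:53]
[54] read 'c'  n5⇒n6  ** P2@[54:54]
[55] read 'a'  n6⇒n15 (via fail)  ** P5@[54:55]

Result: [[0,2],[1,2],[2,5],[3,3],[7,2],[8,0],[8,5],[11,2],[12,2],[13,2],[13,4],[16,2],[17,2],[18,2],[18,4],[19,1],[19,5],[21,2],[22,0],[22,5],[25,2],[26,2],[27,2],[27,4],[28,2],[29,1],[29,5],[30,3],[32,2],[33,0],[33,5],[34,3],[37,2],[38,2],[39,2],[39,4],[40,2],[41,1],[41,5],[43,2],[44,0],[44,5],[45,3],[49,2],[50,0],[50,5],[51,3],[52,3],[53,2],[54,2],[55,5]]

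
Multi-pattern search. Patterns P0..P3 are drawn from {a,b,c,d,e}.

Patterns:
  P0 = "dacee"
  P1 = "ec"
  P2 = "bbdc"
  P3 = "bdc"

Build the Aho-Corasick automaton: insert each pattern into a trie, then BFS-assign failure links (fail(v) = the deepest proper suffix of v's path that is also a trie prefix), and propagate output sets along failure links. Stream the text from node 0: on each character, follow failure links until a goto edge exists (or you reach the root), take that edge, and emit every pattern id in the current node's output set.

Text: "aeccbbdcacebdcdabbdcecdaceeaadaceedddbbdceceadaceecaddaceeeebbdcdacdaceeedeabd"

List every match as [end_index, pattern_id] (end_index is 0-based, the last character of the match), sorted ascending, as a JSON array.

Build automaton:
Trie (insert patterns):
  n0 'ε': b→8 d→1 e→6
  n1 'd': a→2
  n2 'da': c→3
  n3 'dac': e→4
  n4 'dace': e→5
  n5 'dacee': ·  [P0 ends]
  n6 'e': c→7
  n7 'ec': ·  [P1 ends]
  n8 'b': b→9 d→12
  n9 'bb': d→10
  n10 'bbd': c→11
  n11 'bbdc': ·  [P2 ends]
  n12 'bd': c→13
  n13 'bdc': ·  [P3 ends]

BFS fail/out derivation:
  n1('d'): parent n0 fail=0; on 'd' 0 → fail=0;  out ∅∪∅=∅
  n6('e'): parent n0 fail=0; on 'e' 0 → fail=0;  out ∅∪∅=∅
  n8('b'): parent n0 fail=0; on 'b' 0 → fail=0;  out ∅∪∅=∅
  n2('da'): parent n1 fail=0; on 'a' 0 → fail=0;  out ∅∪∅=∅
  n7('ec'): parent n6 fail=0; on 'c' 0 → fail=0;  out {1}∪∅={1}
  n9('bb'): parent n8 fail=0; on 'b' 0 → fail=8;  out ∅∪∅=∅
  n12('bd'): parent n8 fail=0; on 'd' 0 → fail=1;  out ∅∪∅=∅
  n3('dac'): parent n2 fail=0; on 'c' 0 → fail=0;  out ∅∪∅=∅
  n10('bbd'): parent n9 fail=8; on 'd' 8 → fail=12;  out ∅∪∅=∅
  n13('bdc'): parent n12 fail=1; on 'c' 1→0 → fail=0;  out {3}∪∅={3}
  n4('dace'): parent n3 fail=0; on 'e' 0 → fail=6;  out ∅∪∅=∅
  n11('bbdc'): parent n10 fail=12; on 'c' 12 → fail=13;  out {2}∪{3}={2,3}
  n5('dacee'): parent n4 fail=6; on 'e' 6→0 → fail=6;  out {0}∪∅={0}

Scan:
pos 0 'a': at 0
pos 1 'e': at 6
pos 2 'c': at 7  → match P1@[1:2]
pos 3 'c': at 0 (via fail)
pos 4 'b': at 8
pos 5 'b': at 9
pos 6 'd': at 10
pos 7 'c': at 11  → match P2@[4:7],P3@[5:7]
pos 8 'a': at 0 (via fail)
pos 9 'c': at 0
pos 10 'e': at 6
pos 11 'b': at 8 (via fail)
pos 12 'd': at 12
pos 13 'c': at 13  → match P3@[11:13]
pos 14 'd': at 1 (via fail)
pos 15 'a': at 2
pos 16 'b': at 8 (via fail)
pos 17 'b': at 9
pos 18 'd': at 10
pos 19 'c': at 11  → match P2@[16:19],P3@[17:19]
pos 20 'e': at 6 (via fail)
pos 21 'c': at 7  → match P1@[20:21]
pos 22 'd': at 1 (via fail)
pos 23 'a': at 2
pos 24 'c': at 3
pos 25 'e': at 4
pos 26 'e': at 5  → match P0@[22:26]
pos 27 'a': at 0 (via fail)
pos 28 'a': at 0
pos 29 'd': at 1
pos 30 'a': at 2
pos 31 'c': at 3
pos 32 'e': at 4
pos 33 'e': at 5  → match P0@[29:33]
pos 34 'd': at 1 (via fail)
pos 35 'd': at 1 (via fail)
pos 36 'd': at 1 (via fail)
pos 37 'b': at 8 (via fail)
pos 38 'b': at 9
pos 39 'd': at 10
pos 40 'c': at 11  → match P2@[37:40],P3@[38:40]
pos 41 'e': at 6 (via fail)
pos 42 'c': at 7  → match P1@[41:42]
pos 43 'e': at 6 (via fail)
pos 44 'a': at 0 (via fail)
pos 45 'd': at 1
pos 46 'a': at 2
pos 47 'c': at 3
pos 48 'e': at 4
pos 49 'e': at 5  → match P0@[45:49]
pos 50 'c': at 7 (via fail)  → match P1@[49:50]
pos 51 'a': at 0 (via fail)
pos 52 'd': at 1
pos 53 'd': at 1 (via fail)
pos 54 'a': at 2
pos 55 'c': at 3
pos 56 'e': at 4
pos 57 'e': at 5  → match P0@[53:57]
pos 58 'e': at 6 (via fail)
pos 59 'e': at 6 (via fail)
pos 60 'b': at 8 (via fail)
pos 61 'b': at 9
pos 62 'd': at 10
pos 63 'c': at 11  → match P2@[60:63],P3@[61:63]
pos 64 'd': at 1 (via fail)
pos 65 'a': at 2
pos 66 'c': at 3
pos 67 'd': at 1 (via fail)
pos 68 'a': at 2
pos 69 'c': at 3
pos 70 'e': at 4
pos 71 'e': at 5  → match P0@[67:71]
pos 72 'e': at 6 (via fail)
pos 73 'd': at 1 (via fail)
pos 74 'e': at 6 (via fail)
pos 75 'a': at 0 (via fail)
pos 76 'b': at 8
pos 77 'd': at 12

All matches (sorted): [[2,1],[7,2],[7,3],[13,3],[19,2],[19,3],[21,1],[26,0],[33,0],[40,2],[40,3],[42,1],[49,0],[50,1],[57,0],[63,2],[63,3],[71,0]]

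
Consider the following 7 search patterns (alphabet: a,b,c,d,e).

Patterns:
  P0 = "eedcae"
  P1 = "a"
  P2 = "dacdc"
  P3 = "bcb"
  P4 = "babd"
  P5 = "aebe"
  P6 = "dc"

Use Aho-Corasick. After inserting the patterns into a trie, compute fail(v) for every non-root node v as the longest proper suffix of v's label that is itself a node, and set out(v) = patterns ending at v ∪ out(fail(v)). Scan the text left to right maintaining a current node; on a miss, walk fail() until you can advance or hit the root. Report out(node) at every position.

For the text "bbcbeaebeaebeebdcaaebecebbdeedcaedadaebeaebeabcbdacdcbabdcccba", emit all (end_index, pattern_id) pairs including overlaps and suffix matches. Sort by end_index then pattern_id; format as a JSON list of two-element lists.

Construct AC machine:
Trie nodes:
  n0 'ε': a→7 b→13 d→8 e→1
  n1 'e': e→2
  n2 'ee': d→3
  n3 'eed': c→4
  n4 'eedc': a→5
  n5 'eedca': e→6
  n6 'eedcae': ·  ←P0
  n7 'a': e→19  ←P1
  n8 'd': a→9 c→22
  n9 'da': c→10
  n10 'dac': d→11
  n11 'dacd': c→12
  n12 'dacdc': ·  ←P2
  n13 'b': a→16 c→14
  n14 'bc': b→15
  n15 'bcb': ·  ←P3
  n16 'ba': b→17
  n17 'bab': d→18
  n18 'babd': ·  ←P4
  n19 'ae': b→20
  n20 'aeb': e→21
  n21 'aebe': ·  ←P5
  n22 'dc': ·  ←P6

BFS fail/out derivation:
  fail(1) 'e': from fail(0)=0 chase 'e': 0 ⇒ 0;  out=∅∪out(0)=∅
  fail(7) 'a': from fail(0)=0 chase 'a': 0 ⇒ 0;  out={1}∪out(0)={1}
  fail(8) 'd': from fail(0)=0 chase 'd': 0 ⇒ 0;  out=∅∪out(0)=∅
  fail(13) 'b': from fail(0)=0 chase 'b': 0 ⇒ 0;  out=∅∪out(0)=∅
  fail(2) 'ee': from fail(1)=0 chase 'e': 0 ⇒ 1;  out=∅∪out(1)=∅
  fail(9) 'da': from fail(8)=0 chase 'a': 0 ⇒ 7;  out=∅∪out(7)={1}
  fail(14) 'bc': from fail(13)=0 chase 'c': 0 ⇒ 0;  out=∅∪out(0)=∅
  fail(16) 'ba': from fail(13)=0 chase 'a': 0 ⇒ 7;  out=∅∪out(7)={1}
  fail(19) 'ae': from fail(7)=0 chase 'e': 0 ⇒ 1;  out=∅∪out(1)=∅
  fail(22) 'dc': from fail(8)=0 chase 'c': 0 ⇒ 0;  out={6}∪out(0)={6}
  fail(3) 'eed': from fail(2)=1 chase 'd': 1→0 ⇒ 8;  out=∅∪out(8)=∅
  fail(10) 'dac': from fail(9)=7 chase 'c': 7→0 ⇒ 0;  out=∅∪out(0)=∅
  fail(15) 'bcb': from fail(14)=0 chase 'b': 0 ⇒ 13;  out={3}∪out(13)={3}
  fail(17) 'bab': from fail(16)=7 chase 'b': 7→0 ⇒ 13;  out=∅∪out(13)=∅
  fail(20) 'aeb': from fail(19)=1 chase 'b': 1→0 ⇒ 13;  out=∅∪out(13)=∅
  fail(4) 'eedc': from fail(3)=8 chase 'c': 8 ⇒ 22;  out=∅∪out(22)={6}
  fail(11) 'dacd': from fail(10)=0 chase 'd': 0 ⇒ 8;  out=∅∪out(8)=∅
  fail(18) 'babd': from fail(17)=13 chase 'd': 13→0 ⇒ 8;  out={4}∪out(8)={4}
  fail(21) 'aebe': from fail(20)=13 chase 'e': 13→0 ⇒ 1;  out={5}∪out(1)={5}
  fail(5) 'eedca': from fail(4)=22 chase 'a': 22→0 ⇒ 7;  out=∅∪out(7)={1}
  fail(12) 'dacdc': from fail(11)=8 chase 'c': 8 ⇒ 22;  out={2}∪out(22)={2,6}
  fail(6) 'eedcae': from fail(5)=7 chase 'e': 7 ⇒ 19;  out={0}∪out(19)={0}

Scan:
pos 0 'b': at 13
pos 1 'b': at 13 (via fail)
pos 2 'c': at 14
pos 3 'b': at 15  ** P3@[1:3]
pos 4 'e': at 1 (via fail)
pos 5 'a': at 7 (via fail)  ** P1@[5:5]
pos 6 'e': at 19
pos 7 'b': at 20
pos 8 'e': at 21  ** P5@[5:8]
pos 9 'a': at 7 (via fail)  ** P1@[9:9]
pos 10 'e': at 19
pos 11 'b': at 20
pos 12 'e': at 21  ** P5@[9:12]
pos 13 'e': at 2 (via fail)
pos 14 'b': at 13 (via fail)
pos 15 'd': at 8 (via fail)
pos 16 'c': at 22  ** P6@[15:16]
pos 17 'a': at 7 (via fail)  ** P1@[17:17]
pos 18 'a': at 7 (via fail)  ** P1@[18:18]
pos 19 'e': at 19
pos 20 'b': at 20
pos 21 'e': at 21  ** P5@[18:21]
pos 22 'c': at 0 (via fail)
pos 23 'e': at 1
pos 24 'b': at 13 (via fail)
pos 25 'b': at 13 (via fail)
pos 26 'd': at 8 (via fail)
pos 27 'e': at 1 (via fail)
pos 28 'e': at 2
pos 29 'd': at 3
pos 30 'c': at 4  ** P6@[29:30]
pos 31 'a': at 5  ** P1@[31:31]
pos 32 'e': at 6  ** P0@[27:32]
pos 33 'd': at 8 (via fail)
pos 34 'a': at 9  ** P1@[34:34]
pos 35 'd': at 8 (via fail)
pos 36 'a': at 9  ** P1@[36:36]
pos 37 'e': at 19 (via fail)
pos 38 'b': at 20
pos 39 'e': at 21  ** P5@[36:39]
pos 40 'a': at 7 (via fail)  ** P1@[40:40]
pos 41 'e': at 19
pos 42 'b': at 20
pos 43 'e': at 21  ** P5@[40:43]
pos 44 'a': at 7 (via fail)  ** P1@[44:44]
pos 45 'b': at 13 (via fail)
pos 46 'c': at 14
pos 47 'b': at 15  ** P3@[45:47]
pos 48 'd': at 8 (via fail)
pos 49 'a': at 9  ** P1@[49:49]
pos 50 'c': at 10
pos 51 'd': at 11
pos 52 'c': at 12  ** P2@[48:52],P6@[51:52]
pos 53 'b': at 13 (via fail)
pos 54 'a': at 16  ** P1@[54:54]
pos 55 'b': at 17
pos 56 'd': at 18  ** P4@[53:56]
pos 57 'c': at 22 (via fail)  ** P6@[56:57]
pos 58 'c': at 0 (via fail)
pos 59 'c': at 0
pos 60 'b': at 13
pos 61 'a': at 16  ** P1@[61:61]

All matches (sorted): [[3,3],[5,1],[8,5],[9,1],[12,5],[16,6],[17,1],[18,1],[21,5],[30,6],[31,1],[32,0],[34,1],[36,1],[39,5],[40,1],[43,5],[44,1],[47,3],[49,1],[52,2],[52,6],[54,1],[56,4],[57,6],[61,1]]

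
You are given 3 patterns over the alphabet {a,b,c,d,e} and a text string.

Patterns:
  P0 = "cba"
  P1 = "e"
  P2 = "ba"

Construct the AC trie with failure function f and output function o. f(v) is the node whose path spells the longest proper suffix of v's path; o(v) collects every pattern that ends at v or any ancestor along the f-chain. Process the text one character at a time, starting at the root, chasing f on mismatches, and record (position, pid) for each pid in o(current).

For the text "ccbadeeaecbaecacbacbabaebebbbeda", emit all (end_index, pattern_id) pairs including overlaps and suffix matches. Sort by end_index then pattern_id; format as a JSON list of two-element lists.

Build automaton:
Trie nodes:
  n0 'ε': b→5 c→1 e→4
  n1 'c': b→2
  n2 'cb': a→3
  n3 'cba': ·  ←P0
  n4 'e': ·  ←P1
  n5 'b': a→6
  n6 'ba': ·  ←P2

Failure links (BFS by depth):
  fail(1) 'c': from fail(0)=0 chase 'c': 0 ⇒ 0;  out=∅∪out(0)=∅
  fail(4) 'e': from fail(0)=0 chase 'e': 0 ⇒ 0;  out={1}∪out(0)={1}
  fail(5) 'b': from fail(0)=0 chase 'b': 0 ⇒ 0;  out=∅∪out(0)=∅
  fail(2) 'cb': from fail(1)=0 chase 'b': 0 ⇒ 5;  out=∅∪out(5)=∅
  fail(6) 'ba': from fail(5)=0 chase 'a': 0 ⇒ 0;  out={2}∪out(0)={2}
  fail(3) 'cba': from fail(2)=5 chase 'a': 5 ⇒ 6;  out={0}∪out(6)={0,2}

Text stream:
pos 0 'c': at 1
pos 1 'c': at 1 (via fail)
pos 2 'b': at 2
pos 3 'a': at 3  ** P0@[1:3],P2@[2:3]
pos 4 'd': at 0 (via fail)
pos 5 'e': at 4  ** P1@[5:5]
pos 6 'e': at 4 (via fail)  ** P1@[6:6]
pos 7 'a': at 0 (via fail)
pos 8 'e': at 4  ** P1@[8:8]
pos 9 'c': at 1 (via fail)
pos 10 'b': at 2
pos 11 'a': at 3  ** P0@[9:11],P2@[10:11]
pos 12 'e': at 4 (via fail)  ** P1@[12:12]
pos 13 'c': at 1 (via fail)
pos 14 'a': at 0 (via fail)
pos 15 'c': at 1
pos 16 'b': at 2
pos 17 'a': at 3  ** P0@[15:17],P2@[16:17]
pos 18 'c': at 1 (via fail)
pos 19 'b': at 2
pos 20 'a': at 3  ** P0@[18:20],P2@[19:20]
pos 21 'b': at 5 (via fail)
pos 22 'a': at 6  ** P2@[21:22]
pos 23 'e': at 4 (via fail)  ** P1@[23:23]
pos 24 'b': at 5 (via fail)
pos 25 'e': at 4 (via fail)  ** P1@[25:25]
pos 26 'b': at 5 (via fail)
pos 27 'b': at 5 (via fail)
pos 28 'b': at 5 (via fail)
pos 29 'e': at 4 (via fail)  ** P1@[29:29]
pos 30 'd': at 0 (via fail)
pos 31 'a': at 0

Matches: [[3,0],[3,2],[5,1],[6,1],[8,1],[11,0],[11,2],[12,1],[17,0],[17,2],[20,0],[20,2],[22,2],[23,1],[25,1],[29,1]]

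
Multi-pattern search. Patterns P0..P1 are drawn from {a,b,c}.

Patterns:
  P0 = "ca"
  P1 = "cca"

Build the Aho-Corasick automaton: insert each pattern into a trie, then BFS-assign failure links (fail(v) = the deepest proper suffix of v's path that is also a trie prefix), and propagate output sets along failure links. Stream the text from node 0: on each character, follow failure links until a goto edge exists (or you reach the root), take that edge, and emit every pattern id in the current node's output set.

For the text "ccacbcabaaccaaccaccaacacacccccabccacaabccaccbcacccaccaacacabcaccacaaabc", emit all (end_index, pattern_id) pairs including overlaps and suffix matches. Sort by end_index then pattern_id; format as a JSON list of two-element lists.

Build automaton:
Trie (insert patterns):
  n0 'ε': c→1
  n1 'c': a→2 c→3
  n2 'ca': ·  ←P0
  n3 'cc': a→4
  n4 'cca': ·  ←P1

BFS fail/out derivation:
  fail(1) 'c': from fail(0)=0 chase 'c': 0 ⇒ 0;  out=∅∪out(0)=∅
  fail(2) 'ca': from fail(1)=0 chase 'a': 0 ⇒ 0;  out={0}∪out(0)={0}
  fail(3) 'cc': from fail(1)=0 chase 'c': 0 ⇒ 1;  out=∅∪out(1)=∅
  fail(4) 'cca': from fail(3)=1 chase 'a': 1 ⇒ 2;  out={1}∪out(2)={0,1}

Run:
i=0 'c': node 0→1
i=1 'c': node 1→3
i=2 'a': node 3→4  emit P0@[1:2],P1@[0:2]
i=3 'c': node 4→1 (fail-walked)
i=4 'b': node 1→0 (fail-walked)
i=5 'c': node 0→1
i=6 'a': node 1→2  emit P0@[5:6]
i=7 'b': node 2→0 (fail-walked)
i=8 'a': node 0→0
i=9 'a': node 0→0
i=10 'c': node 0→1
i=11 'c': node 1→3
i=12 'a': node 3→4  emit P0@[11:12],P1@[10:12]
i=13 'a': node 4→0 (fail-walked)
i=14 'c': node 0→1
i=15 'c': node 1→3
i=16 'a': node 3→4  emit P0@[15:16],P1@[14:16]
i=17 'c': node 4→1 (fail-walked)
i=18 'c': node 1→3
i=19 'a': node 3→4  emit P0@[18:19],P1@[17:19]
i=20 'a': node 4→0 (fail-walked)
i=21 'c': node 0→1
i=22 'a': node 1→2  emit P0@[21:22]
i=23 'c': node 2→1 (fail-walked)
i=24 'a': node 1→2  emit P0@[23:24]
i=25 'c': node 2→1 (fail-walked)
i=26 'c': node 1→3
i=27 'c': node 3→3 (fail-walked)
i=28 'c': node 3→3 (fail-walked)
i=29 'c': node 3→3 (fail-walked)
i=30 'a': node 3→4  emit P0@[29:30],P1@[28:30]
i=31 'b': node 4→0 (fail-walked)
i=32 'c': node 0→1
i=33 'c': node 1→3
i=34 'a': node 3→4  emit P0@[33:34],P1@[32:34]
i=35 'c': node 4→1 (fail-walked)
i=36 'a': node 1→2  emit P0@[35:36]
i=37 'a': node 2→0 (fail-walked)
i=38 'b': node 0→0
i=39 'c': node 0→1
i=40 'c': node 1→3
i=41 'a': node 3→4  emit P0@[40:41],P1@[39:41]
i=42 'c': node 4→1 (fail-walked)
i=43 'c': node 1→3
i=44 'b': node 3→0 (fail-walked)
i=45 'c': node 0→1
i=46 'a': node 1→2  emit P0@[45:46]
i=47 'c': node 2→1 (fail-walked)
i=48 'c': node 1→3
i=49 'c': node 3→3 (fail-walked)
i=50 'a': node 3→4  emit P0@[49:50],P1@[48:50]
i=51 'c': node 4→1 (fail-walked)
i=52 'c': node 1→3
i=53 'a': node 3→4  emit P0@[52:53],P1@[51:53]
i=54 'a': node 4→0 (fail-walked)
i=55 'c': node 0→1
i=56 'a': node 1→2  emit P0@[55:56]
i=57 'c': node 2→1 (fail-walked)
i=58 'a': node 1→2  emit P0@[57:58]
i=59 'b': node 2→0 (fail-walked)
i=60 'c': node 0→1
i=61 'a': node 1→2  emit P0@[60:61]
i=62 'c': node 2→1 (fail-walked)
i=63 'c': node 1→3
i=64 'a': node 3→4  emit P0@[63:64],P1@[62:64]
i=65 'c': node 4→1 (fail-walked)
i=66 'a': node 1→2  emit P0@[65:66]
i=67 'a': node 2→0 (fail-walked)
i=68 'a': node 0→0
i=69 'b': node 0→0
i=70 'c': node 0→1

All matches (sorted): [[2,0],[2,1],[6,0],[12,0],[12,1],[16,0],[16,1],[19,0],[19,1],[22,0],[24,0],[30,0],[30,1],[34,0],[34,1],[36,0],[41,0],[41,1],[46,0],[50,0],[50,1],[53,0],[53,1],[56,0],[58,0],[61,0],[64,0],[64,1],[66,0]]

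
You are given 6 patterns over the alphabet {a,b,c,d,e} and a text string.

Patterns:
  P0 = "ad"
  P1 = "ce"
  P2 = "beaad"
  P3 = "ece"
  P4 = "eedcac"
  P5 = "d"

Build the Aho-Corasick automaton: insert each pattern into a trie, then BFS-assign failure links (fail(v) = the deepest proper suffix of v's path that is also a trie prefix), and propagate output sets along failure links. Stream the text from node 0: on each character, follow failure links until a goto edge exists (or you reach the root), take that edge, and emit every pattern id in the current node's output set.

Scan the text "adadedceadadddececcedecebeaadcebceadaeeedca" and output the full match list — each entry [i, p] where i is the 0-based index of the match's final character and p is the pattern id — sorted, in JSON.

Build:
Trie (insert patterns):
  n0 'ε': a→1 b→5 c→3 d→18 e→10
  n1 'a': d→2
  n2 'ad': ·  ←P0
  n3 'c': e→4
  n4 'ce': ·  ←P1
  n5 'b': e→6
  n6 'be': a→7
  n7 'bea': a→8
  n8 'beaa': d→9
  n9 'beaad': ·  ←P2
  n10 'e': c→11 e→13
  n11 'ec': e→12
  n12 'ece': ·  ←P3
  n13 'ee': d→14
  n14 'eed': c→15
  n15 'eedc': a→16
  n16 'eedca': c→17
  n17 'eedcac': ·  ←P4
  n18 'd': ·  ←P5

Failure links (BFS by depth):
  n1('a'): parent n0 fail=0; on 'a' 0 → fail=0;  out ∅∪∅=∅
  n3('c'): parent n0 fail=0; on 'c' 0 → fail=0;  out ∅∪∅=∅
  n5('b'): parent n0 fail=0; on 'b' 0 → fail=0;  out ∅∪∅=∅
  n10('e'): parent n0 fail=0; on 'e' 0 → fail=0;  out ∅∪∅=∅
  n18('d'): parent n0 fail=0; on 'd' 0 → fail=0;  out {5}∪∅={5}
  n2('ad'): parent n1 fail=0; on 'd' 0 → fail=18;  out {0}∪{5}={0,5}
  n4('ce'): parent n3 fail=0; on 'e' 0 → fail=10;  out {1}∪∅={1}
  n6('be'): parent n5 fail=0; on 'e' 0 → fail=10;  out ∅∪∅=∅
  n11('ec'): parent n10 fail=0; on 'c' 0 → fail=3;  out ∅∪∅=∅
  n13('ee'): parent n10 fail=0; on 'e' 0 → fail=10;  out ∅∪∅=∅
  n7('bea'): parent n6 fail=10; on 'a' 10→0 → fail=1;  out ∅∪∅=∅
  n12('ece'): parent n11 fail=3; on 'e' 3 → fail=4;  out {3}∪{1}={1,3}
  n14('eed'): parent n13 fail=10; on 'd' 10→0 → fail=18;  out ∅∪{5}={5}
  n8('beaa'): parent n7 fail=1; on 'a' 1→0 → fail=1;  out ∅∪∅=∅
  n15('eedc'): parent n14 fail=18; on 'c' 18→0 → fail=3;  out ∅∪∅=∅
  n9('beaad'): parent n8 fail=1; on 'd' 1 → fail=2;  out {2}∪{0,5}={0,2,5}
  n16('eedca'): parent n15 fail=3; on 'a' 3→0 → fail=1;  out ∅∪∅=∅
  n17('eedcac'): parent n16 fail=1; on 'c' 1→0 → fail=3;  out {4}∪∅={4}

Scan:
i=0 'a': node 0→1
i=1 'd': node 1→2  ** P0@[0:1],P5@[1:1]
i=2 'a': node 2→1 (via fail)
i=3 'd': node 1→2  ** P0@[2:3],P5@[3:3]
i=4 'e': node 2→10 (via fail)
i=5 'd': node 10→18 (via fail)  ** P5@[5:5]
i=6 'c': node 18→3 (via fail)
i=7 'e': node 3→4  ** P1@[6:7]
i=8 'a': node 4→1 (via fail)
i=9 'd': node 1→2  ** P0@[8:9],P5@[9:9]
i=10 'a': node 2→1 (via fail)
i=11 'd': node 1→2  ** P0@[10:11],P5@[11:11]
i=12 'd': node 2→18 (via fail)  ** P5@[12:12]
i=13 'd': node 18→18 (via fail)  ** P5@[13:13]
i=14 'e': node 18→10 (via fail)
i=15 'c': node 10→11
i=16 'e': node 11→12  ** P1@[15:16],P3@[14:16]
i=17 'c': node 12→11 (via fail)
i=18 'c': node 11→3 (via fail)
i=19 'e': node 3→4  ** P1@[18:19]
i=20 'd': node 4→18 (via fail)  ** P5@[20:20]
i=21 'e': node 18→10 (via fail)
i=22 'c': node 10→11
i=23 'e': node 11→12  ** P1@[22:23],P3@[21:23]
i=24 'b': node 12→5 (via fail)
i=25 'e': node 5→6
i=26 'a': node 6→7
i=27 'a': node 7→8
i=28 'd': node 8→9  ** P0@[27:28],P2@[24:28],P5@[28:28]
i=29 'c': node 9→3 (via fail)
i=30 'e': node 3→4  ** P1@[29:30]
i=31 'b': node 4→5 (via fail)
i=32 'c': node 5→3 (via fail)
i=33 'e': node 3→4  ** P1@[32:33]
i=34 'a': node 4→1 (via fail)
i=35 'd': node 1→2  ** P0@[34:35],P5@[35:35]
i=36 'a': node 2→1 (via fail)
i=37 'e': node 1→10 (via fail)
i=38 'e': node 10→13
i=39 'e': node 13→13 (via fail)
i=40 'd': node 13→14  ** P5@[40:40]
i=41 'c': node 14→15
i=42 'a': node 15→16

Matches: [[1,0],[1,5],[3,0],[3,5],[5,5],[7,1],[9,0],[9,5],[11,0],[11,5],[12,5],[13,5],[16,1],[16,3],[19,1],[20,5],[23,1],[23,3],[28,0],[28,2],[28,5],[30,1],[33,1],[35,0],[35,5],[40,5]]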